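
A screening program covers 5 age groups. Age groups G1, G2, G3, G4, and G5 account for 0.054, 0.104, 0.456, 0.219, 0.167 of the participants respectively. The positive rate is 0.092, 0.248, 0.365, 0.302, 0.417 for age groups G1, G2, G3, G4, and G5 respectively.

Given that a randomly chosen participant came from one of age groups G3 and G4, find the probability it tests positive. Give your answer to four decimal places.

0.3446

Let S = {G3, G4}.
P(S) = 0.456 + 0.219 = 0.675.
P(T ∩ S) = 0.365·0.456 + 0.302·0.219 = 0.16644 + 0.066138 = 0.232578.
P(T | S) = 0.232578 / 0.675 = 0.344560…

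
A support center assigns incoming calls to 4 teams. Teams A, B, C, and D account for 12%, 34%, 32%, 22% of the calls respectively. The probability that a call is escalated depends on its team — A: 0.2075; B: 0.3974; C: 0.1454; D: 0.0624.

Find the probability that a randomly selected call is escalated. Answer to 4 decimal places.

0.2203

P(E) = P(E|A)·P(A) + P(E|B)·P(B) + P(E|C)·P(C) + P(E|D)·P(D)
      = 0.2075·0.12 + 0.3974·0.34 + 0.1454·0.32 + 0.0624·0.22
      = 0.0249 + 0.135116 + 0.046528 + 0.013728 = 0.220272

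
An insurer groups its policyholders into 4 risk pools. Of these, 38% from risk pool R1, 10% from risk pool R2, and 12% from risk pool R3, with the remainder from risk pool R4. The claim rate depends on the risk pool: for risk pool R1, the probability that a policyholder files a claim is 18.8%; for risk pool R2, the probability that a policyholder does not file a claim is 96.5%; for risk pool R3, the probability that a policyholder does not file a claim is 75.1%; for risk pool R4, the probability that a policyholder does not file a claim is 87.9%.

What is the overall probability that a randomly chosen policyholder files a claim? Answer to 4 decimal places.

P(C) ≈ 0.1532

P(R4) = 1 − (0.38 + 0.1 + 0.12) = 0.4.
P(C|R2) = 1 − 0.965 = 0.035.
P(C|R3) = 1 − 0.751 = 0.249.
P(C|R4) = 1 − 0.879 = 0.121.
P(C) = P(C|R1)·P(R1) + P(C|R2)·P(R2) + P(C|R3)·P(R3) + P(C|R4)·P(R4)
      = 0.188·0.38 + 0.035·0.1 + 0.249·0.12 + 0.121·0.4
      = 0.07144 + 0.0035 + 0.02988 + 0.0484 = 0.15322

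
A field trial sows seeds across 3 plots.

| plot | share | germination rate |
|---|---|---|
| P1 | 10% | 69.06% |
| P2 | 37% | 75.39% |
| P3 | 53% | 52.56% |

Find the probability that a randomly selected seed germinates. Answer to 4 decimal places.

P(G) ≈ 0.6266

By the law of total probability,
P(G) = P(G|P1)·P(P1) + P(G|P2)·P(P2) + P(G|P3)·P(P3)
      = 0.6906·0.1 + 0.7539·0.37 + 0.5256·0.53
      = 0.06906 + 0.278943 + 0.278568 = 0.626571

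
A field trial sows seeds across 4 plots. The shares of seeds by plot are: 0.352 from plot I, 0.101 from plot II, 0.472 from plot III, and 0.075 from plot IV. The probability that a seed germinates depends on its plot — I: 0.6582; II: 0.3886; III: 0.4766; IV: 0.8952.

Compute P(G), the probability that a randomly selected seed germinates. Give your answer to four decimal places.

P(G) = P(G|I)·P(I) + P(G|II)·P(II) + P(G|III)·P(III) + P(G|IV)·P(IV)
      = 0.6582·0.352 + 0.3886·0.101 + 0.4766·0.472 + 0.8952·0.075
      = 0.2316864 + 0.0392486 + 0.2249552 + 0.06714 = 0.5630302

P(G) ≈ 0.5630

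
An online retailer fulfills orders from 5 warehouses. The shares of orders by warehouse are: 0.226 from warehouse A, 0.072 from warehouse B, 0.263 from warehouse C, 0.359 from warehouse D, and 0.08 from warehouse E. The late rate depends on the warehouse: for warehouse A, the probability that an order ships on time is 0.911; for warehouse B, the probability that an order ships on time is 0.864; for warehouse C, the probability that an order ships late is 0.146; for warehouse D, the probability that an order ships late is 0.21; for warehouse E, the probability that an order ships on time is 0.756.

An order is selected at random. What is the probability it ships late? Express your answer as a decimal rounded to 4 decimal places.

0.1632

P(L|A) = 1 − 0.911 = 0.089.
P(L|B) = 1 − 0.864 = 0.136.
P(L|E) = 1 − 0.756 = 0.244.
Summing over the partition,
P(L) = P(L|A)·P(A) + P(L|B)·P(B) + P(L|C)·P(C) + P(L|D)·P(D) + P(L|E)·P(E)
      = 0.089·0.226 + 0.136·0.072 + 0.146·0.263 + 0.21·0.359 + 0.244·0.08
      = 0.020114 + 0.009792 + 0.038398 + 0.07539 + 0.01952 = 0.163214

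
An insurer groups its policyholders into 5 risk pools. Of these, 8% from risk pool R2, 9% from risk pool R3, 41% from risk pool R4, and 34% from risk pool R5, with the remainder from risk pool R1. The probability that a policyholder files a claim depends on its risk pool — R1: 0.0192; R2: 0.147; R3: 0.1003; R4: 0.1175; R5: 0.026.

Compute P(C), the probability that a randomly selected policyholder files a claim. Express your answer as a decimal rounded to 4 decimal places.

P(R1) = 1 − (0.08 + 0.09 + 0.41 + 0.34) = 0.08.
P(C) = P(C|R1)·P(R1) + P(C|R2)·P(R2) + P(C|R3)·P(R3) + P(C|R4)·P(R4) + P(C|R5)·P(R5)
      = 0.0192·0.08 + 0.147·0.08 + 0.1003·0.09 + 0.1175·0.41 + 0.026·0.34
      = 0.001536 + 0.01176 + 0.009027 + 0.048175 + 0.00884 = 0.079338

0.0793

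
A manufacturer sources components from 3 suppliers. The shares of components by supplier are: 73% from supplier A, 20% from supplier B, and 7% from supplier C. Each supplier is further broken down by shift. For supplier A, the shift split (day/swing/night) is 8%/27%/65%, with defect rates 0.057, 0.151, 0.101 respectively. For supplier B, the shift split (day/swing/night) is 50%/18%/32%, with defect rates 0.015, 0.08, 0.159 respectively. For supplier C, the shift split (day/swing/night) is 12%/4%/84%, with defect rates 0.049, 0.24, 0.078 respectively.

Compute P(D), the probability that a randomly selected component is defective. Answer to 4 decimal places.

P(D) ≈ 0.1012

P(D|A) = 0.08·0.057 + 0.27·0.151 + 0.65·0.101 = 0.00456 + 0.04077 + 0.06565 = 0.11098
P(D|B) = 0.5·0.015 + 0.18·0.08 + 0.32·0.159 = 0.0075 + 0.0144 + 0.05088 = 0.07278
P(D|C) = 0.12·0.049 + 0.04·0.24 + 0.84·0.078 = 0.00588 + 0.0096 + 0.06552 = 0.081
By total probability over the outer partition,
P(D) = 0.73·0.11098 + 0.2·0.07278 + 0.07·0.081
      = 0.0810154 + 0.014556 + 0.00567 = 0.1012414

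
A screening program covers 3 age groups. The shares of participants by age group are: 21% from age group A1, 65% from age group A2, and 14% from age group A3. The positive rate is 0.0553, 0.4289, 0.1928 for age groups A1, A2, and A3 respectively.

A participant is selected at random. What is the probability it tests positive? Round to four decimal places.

0.3174

P(T) = P(T|A1)·P(A1) + P(T|A2)·P(A2) + P(T|A3)·P(A3)
      = 0.0553·0.21 + 0.4289·0.65 + 0.1928·0.14
      = 0.011613 + 0.278785 + 0.026992 = 0.31739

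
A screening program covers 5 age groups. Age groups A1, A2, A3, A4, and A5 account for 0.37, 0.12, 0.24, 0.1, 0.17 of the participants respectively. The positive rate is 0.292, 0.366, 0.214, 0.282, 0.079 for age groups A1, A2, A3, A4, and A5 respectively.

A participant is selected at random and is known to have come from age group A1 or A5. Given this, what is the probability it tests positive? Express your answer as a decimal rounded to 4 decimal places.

P(T|S) ≈ 0.2249

Let S = {A1, A5}.
P(S) = 0.37 + 0.17 = 0.54.
P(T ∩ S) = 0.292·0.37 + 0.079·0.17 = 0.10804 + 0.01343 = 0.12147.
P(T | S) = 0.12147 / 0.54 = 0.224944…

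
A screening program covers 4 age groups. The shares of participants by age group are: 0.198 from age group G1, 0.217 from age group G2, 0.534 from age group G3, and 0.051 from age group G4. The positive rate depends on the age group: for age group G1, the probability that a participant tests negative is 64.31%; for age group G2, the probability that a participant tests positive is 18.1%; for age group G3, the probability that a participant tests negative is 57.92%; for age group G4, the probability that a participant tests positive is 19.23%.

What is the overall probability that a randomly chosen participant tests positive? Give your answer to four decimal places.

0.3445

P(T|G1) = 1 − 0.6431 = 0.3569.
P(T|G3) = 1 − 0.5792 = 0.4208.
P(T) = P(T|G1)·P(G1) + P(T|G2)·P(G2) + P(T|G3)·P(G3) + P(T|G4)·P(G4)
      = 0.3569·0.198 + 0.181·0.217 + 0.4208·0.534 + 0.1923·0.051
      = 0.0706662 + 0.039277 + 0.2247072 + 0.0098073 = 0.3444577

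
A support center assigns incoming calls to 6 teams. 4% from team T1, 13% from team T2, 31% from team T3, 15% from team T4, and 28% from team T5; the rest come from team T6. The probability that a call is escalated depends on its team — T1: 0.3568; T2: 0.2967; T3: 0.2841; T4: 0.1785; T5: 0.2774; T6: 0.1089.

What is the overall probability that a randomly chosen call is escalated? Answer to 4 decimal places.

P(T6) = 1 − (0.04 + 0.13 + 0.31 + 0.15 + 0.28) = 0.09.
P(E) = P(E|T1)·P(T1) + P(E|T2)·P(T2) + P(E|T3)·P(T3) + P(E|T4)·P(T4) + P(E|T5)·P(T5) + P(E|T6)·P(T6)
      = 0.3568·0.04 + 0.2967·0.13 + 0.2841·0.31 + 0.1785·0.15 + 0.2774·0.28 + 0.1089·0.09
      = 0.014272 + 0.038571 + 0.088071 + 0.026775 + 0.077672 + 0.009801 = 0.255162

0.2552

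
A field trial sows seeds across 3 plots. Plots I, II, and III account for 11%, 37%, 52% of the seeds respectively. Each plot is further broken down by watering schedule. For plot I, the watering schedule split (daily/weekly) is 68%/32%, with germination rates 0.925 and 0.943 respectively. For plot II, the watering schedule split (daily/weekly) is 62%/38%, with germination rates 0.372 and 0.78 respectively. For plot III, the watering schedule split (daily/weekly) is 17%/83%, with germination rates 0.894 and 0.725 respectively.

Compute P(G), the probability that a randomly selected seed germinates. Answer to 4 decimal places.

P(G|I) = 0.68·0.925 + 0.32·0.943 = 0.629 + 0.30176 = 0.93076
P(G|II) = 0.62·0.372 + 0.38·0.78 = 0.23064 + 0.2964 = 0.52704
P(G|III) = 0.17·0.894 + 0.83·0.725 = 0.15198 + 0.60175 = 0.75373
Then overall,
P(G) = 0.11·0.93076 + 0.37·0.52704 + 0.52·0.75373
      = 0.1023836 + 0.1950048 + 0.3919396 = 0.689328

P(G) ≈ 0.6893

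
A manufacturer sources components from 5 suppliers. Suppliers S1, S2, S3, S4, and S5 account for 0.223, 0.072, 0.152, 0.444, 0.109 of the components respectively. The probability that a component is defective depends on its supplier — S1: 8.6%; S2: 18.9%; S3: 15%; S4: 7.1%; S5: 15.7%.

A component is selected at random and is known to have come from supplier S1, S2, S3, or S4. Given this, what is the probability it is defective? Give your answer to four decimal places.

P(D|S) ≈ 0.0978

Let S = {S1, S2, S3, S4}.
P(S) = 0.223 + 0.072 + 0.152 + 0.444 = 0.891.
P(D ∩ S) = 0.086·0.223 + 0.189·0.072 + 0.15·0.152 + 0.071·0.444 = 0.019178 + 0.013608 + 0.0228 + 0.031524 = 0.08711.
P(D | S) = 0.08711 / 0.891 = 0.097767…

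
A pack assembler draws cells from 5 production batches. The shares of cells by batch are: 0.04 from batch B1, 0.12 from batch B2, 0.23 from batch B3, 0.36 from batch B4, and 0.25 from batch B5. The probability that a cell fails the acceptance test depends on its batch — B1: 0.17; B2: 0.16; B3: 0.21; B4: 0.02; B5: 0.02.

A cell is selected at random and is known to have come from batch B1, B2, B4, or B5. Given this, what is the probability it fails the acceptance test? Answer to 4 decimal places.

P(F|S) ≈ 0.0496

Let S = {B1, B2, B4, B5}.
P(S) = 0.04 + 0.12 + 0.36 + 0.25 = 0.77.
P(F ∩ S) = 0.17·0.04 + 0.16·0.12 + 0.02·0.36 + 0.02·0.25 = 0.0068 + 0.0192 + 0.0072 + 0.005 = 0.0382.
P(F | S) = 0.0382 / 0.77 = 0.049610…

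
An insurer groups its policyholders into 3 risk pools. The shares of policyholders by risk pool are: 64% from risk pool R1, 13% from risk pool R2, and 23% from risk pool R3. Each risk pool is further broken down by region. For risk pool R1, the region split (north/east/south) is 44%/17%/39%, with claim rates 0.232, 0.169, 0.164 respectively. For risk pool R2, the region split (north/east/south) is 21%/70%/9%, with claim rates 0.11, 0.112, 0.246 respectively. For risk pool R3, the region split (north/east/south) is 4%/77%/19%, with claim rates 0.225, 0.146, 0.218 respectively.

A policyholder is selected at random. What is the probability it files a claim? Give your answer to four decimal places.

P(C|R1) = 0.44·0.232 + 0.17·0.169 + 0.39·0.164 = 0.10208 + 0.02873 + 0.06396 = 0.19477
P(C|R2) = 0.21·0.11 + 0.7·0.112 + 0.09·0.246 = 0.0231 + 0.0784 + 0.02214 = 0.12364
P(C|R3) = 0.04·0.225 + 0.77·0.146 + 0.19·0.218 = 0.009 + 0.11242 + 0.04142 = 0.16284
Then overall,
P(C) = 0.64·0.19477 + 0.13·0.12364 + 0.23·0.16284
      = 0.1246528 + 0.0160732 + 0.0374532 = 0.1781792

P(C) ≈ 0.1782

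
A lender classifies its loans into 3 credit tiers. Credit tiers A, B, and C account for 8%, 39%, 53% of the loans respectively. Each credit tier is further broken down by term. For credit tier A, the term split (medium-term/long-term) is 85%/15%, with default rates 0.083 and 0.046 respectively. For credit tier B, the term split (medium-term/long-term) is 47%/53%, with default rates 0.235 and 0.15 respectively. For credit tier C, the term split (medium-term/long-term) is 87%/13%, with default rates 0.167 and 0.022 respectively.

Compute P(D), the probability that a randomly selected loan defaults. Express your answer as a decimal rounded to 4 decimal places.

0.1588

P(D|A) = 0.85·0.083 + 0.15·0.046 = 0.07055 + 0.0069 = 0.07745
P(D|B) = 0.47·0.235 + 0.53·0.15 = 0.11045 + 0.0795 = 0.18995
P(D|C) = 0.87·0.167 + 0.13·0.022 = 0.14529 + 0.00286 = 0.14815
By total probability over the outer partition,
P(D) = 0.08·0.07745 + 0.39·0.18995 + 0.53·0.14815
      = 0.006196 + 0.0740805 + 0.0785195 = 0.158796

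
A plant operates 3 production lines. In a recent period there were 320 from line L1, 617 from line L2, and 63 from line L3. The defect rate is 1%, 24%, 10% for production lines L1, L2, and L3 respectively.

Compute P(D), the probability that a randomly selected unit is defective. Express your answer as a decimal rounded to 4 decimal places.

Total: 320 + 617 + 63 = 1000.
P(L1) = 320/1000 = 0.32. P(L2) = 617/1000 = 0.617. P(L3) = 63/1000 = 0.063.
P(D) = P(D|L1)·P(L1) + P(D|L2)·P(L2) + P(D|L3)·P(L3)
      = 0.01·0.32 + 0.24·0.617 + 0.1·0.063
      = 0.0032 + 0.14808 + 0.0063 = 0.15758

0.1576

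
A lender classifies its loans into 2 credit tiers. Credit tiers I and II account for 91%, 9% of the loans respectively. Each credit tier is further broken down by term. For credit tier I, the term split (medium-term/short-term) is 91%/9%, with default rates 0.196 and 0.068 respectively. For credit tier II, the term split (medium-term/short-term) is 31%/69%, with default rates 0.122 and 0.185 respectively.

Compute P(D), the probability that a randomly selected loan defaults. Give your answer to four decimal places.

P(D) ≈ 0.1828

P(D|I) = 0.91·0.196 + 0.09·0.068 = 0.17836 + 0.00612 = 0.18448
P(D|II) = 0.31·0.122 + 0.69·0.185 = 0.03782 + 0.12765 = 0.16547
By total probability over the outer partition,
P(D) = 0.91·0.18448 + 0.09·0.16547
      = 0.1678768 + 0.0148923 = 0.1827691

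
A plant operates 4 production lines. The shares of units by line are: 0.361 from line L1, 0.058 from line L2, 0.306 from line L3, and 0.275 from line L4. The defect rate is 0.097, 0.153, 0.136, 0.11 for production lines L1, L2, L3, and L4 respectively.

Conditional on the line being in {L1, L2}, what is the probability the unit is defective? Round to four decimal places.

P(D|S) ≈ 0.1048

Let S = {L1, L2}.
P(S) = 0.361 + 0.058 = 0.419.
P(D ∩ S) = 0.097·0.361 + 0.153·0.058 = 0.035017 + 0.008874 = 0.043891.
P(D | S) = 0.043891 / 0.419 = 0.104752…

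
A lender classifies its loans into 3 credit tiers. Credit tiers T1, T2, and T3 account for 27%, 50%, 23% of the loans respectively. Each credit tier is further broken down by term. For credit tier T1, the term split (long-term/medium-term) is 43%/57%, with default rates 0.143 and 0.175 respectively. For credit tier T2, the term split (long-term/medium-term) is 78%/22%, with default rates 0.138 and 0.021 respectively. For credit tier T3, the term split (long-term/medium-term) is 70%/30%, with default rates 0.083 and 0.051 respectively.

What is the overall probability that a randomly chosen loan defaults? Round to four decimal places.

P(D|T1) = 0.43·0.143 + 0.57·0.175 = 0.06149 + 0.09975 = 0.16124
P(D|T2) = 0.78·0.138 + 0.22·0.021 = 0.10764 + 0.00462 = 0.11226
P(D|T3) = 0.7·0.083 + 0.3·0.051 = 0.0581 + 0.0153 = 0.0734
Then overall,
P(D) = 0.27·0.16124 + 0.5·0.11226 + 0.23·0.0734
      = 0.0435348 + 0.05613 + 0.016882 = 0.1165468

0.1165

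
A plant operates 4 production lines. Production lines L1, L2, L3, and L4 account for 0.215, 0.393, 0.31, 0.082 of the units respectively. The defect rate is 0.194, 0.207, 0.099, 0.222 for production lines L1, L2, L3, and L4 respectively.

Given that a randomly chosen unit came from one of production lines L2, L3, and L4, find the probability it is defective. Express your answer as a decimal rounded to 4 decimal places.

P(D|S) ≈ 0.1659

Let S = {L2, L3, L4}.
P(S) = 0.393 + 0.31 + 0.082 = 0.785.
P(D ∩ S) = 0.207·0.393 + 0.099·0.31 + 0.222·0.082 = 0.081351 + 0.03069 + 0.018204 = 0.130245.
P(D | S) = 0.130245 / 0.785 = 0.165917…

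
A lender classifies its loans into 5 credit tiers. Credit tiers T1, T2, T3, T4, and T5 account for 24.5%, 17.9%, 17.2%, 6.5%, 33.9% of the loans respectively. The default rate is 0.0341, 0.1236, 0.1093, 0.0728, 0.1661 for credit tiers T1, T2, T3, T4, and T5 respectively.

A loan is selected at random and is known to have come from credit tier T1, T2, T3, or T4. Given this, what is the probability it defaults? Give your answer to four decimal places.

0.0817

Let S = {T1, T2, T3, T4}.
P(S) = 0.245 + 0.179 + 0.172 + 0.065 = 0.661.
P(D ∩ S) = 0.0341·0.245 + 0.1236·0.179 + 0.1093·0.172 + 0.0728·0.065 = 0.0083545 + 0.0221244 + 0.0187996 + 0.004732 = 0.0540105.
P(D | S) = 0.0540105 / 0.661 = 0.081710…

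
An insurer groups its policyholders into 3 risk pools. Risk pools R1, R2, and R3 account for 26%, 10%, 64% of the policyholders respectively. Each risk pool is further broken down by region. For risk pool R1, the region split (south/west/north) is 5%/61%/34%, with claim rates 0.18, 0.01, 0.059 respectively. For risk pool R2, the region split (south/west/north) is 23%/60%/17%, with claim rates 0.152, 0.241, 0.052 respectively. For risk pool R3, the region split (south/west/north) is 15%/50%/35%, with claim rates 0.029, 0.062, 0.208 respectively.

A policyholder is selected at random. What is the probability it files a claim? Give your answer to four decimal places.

P(C|R1) = 0.05·0.18 + 0.61·0.01 + 0.34·0.059 = 0.009 + 0.0061 + 0.02006 = 0.03516
P(C|R2) = 0.23·0.152 + 0.6·0.241 + 0.17·0.052 = 0.03496 + 0.1446 + 0.00884 = 0.1884
P(C|R3) = 0.15·0.029 + 0.5·0.062 + 0.35·0.208 = 0.00435 + 0.031 + 0.0728 = 0.10815
Then overall,
P(C) = 0.26·0.03516 + 0.1·0.1884 + 0.64·0.10815
      = 0.0091416 + 0.01884 + 0.069216 = 0.0971976

0.0972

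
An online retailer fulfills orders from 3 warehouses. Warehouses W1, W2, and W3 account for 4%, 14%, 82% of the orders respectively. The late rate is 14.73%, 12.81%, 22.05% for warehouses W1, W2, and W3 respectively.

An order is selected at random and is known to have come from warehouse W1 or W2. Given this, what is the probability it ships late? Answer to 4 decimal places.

Let S = {W1, W2}.
P(S) = 0.04 + 0.14 = 0.18.
P(L ∩ S) = 0.1473·0.04 + 0.1281·0.14 = 0.005892 + 0.017934 = 0.023826.
P(L | S) = 0.023826 / 0.18 = 0.132367…

0.1324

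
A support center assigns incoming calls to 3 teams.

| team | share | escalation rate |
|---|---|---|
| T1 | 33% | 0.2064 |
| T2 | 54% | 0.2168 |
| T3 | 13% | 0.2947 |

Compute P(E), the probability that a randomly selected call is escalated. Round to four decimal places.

0.2235

By the law of total probability,
P(E) = P(E|T1)·P(T1) + P(E|T2)·P(T2) + P(E|T3)·P(T3)
      = 0.2064·0.33 + 0.2168·0.54 + 0.2947·0.13
      = 0.068112 + 0.117072 + 0.038311 = 0.223495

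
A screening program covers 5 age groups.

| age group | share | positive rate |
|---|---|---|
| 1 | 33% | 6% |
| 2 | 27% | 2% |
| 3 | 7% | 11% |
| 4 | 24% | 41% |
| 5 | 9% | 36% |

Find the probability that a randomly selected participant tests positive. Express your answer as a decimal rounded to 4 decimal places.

0.1637

Summing over the partition,
P(T) = P(T|1)·P(1) + P(T|2)·P(2) + P(T|3)·P(3) + P(T|4)·P(4) + P(T|5)·P(5)
      = 0.06·0.33 + 0.02·0.27 + 0.11·0.07 + 0.41·0.24 + 0.36·0.09
      = 0.0198 + 0.0054 + 0.0077 + 0.0984 + 0.0324 = 0.1637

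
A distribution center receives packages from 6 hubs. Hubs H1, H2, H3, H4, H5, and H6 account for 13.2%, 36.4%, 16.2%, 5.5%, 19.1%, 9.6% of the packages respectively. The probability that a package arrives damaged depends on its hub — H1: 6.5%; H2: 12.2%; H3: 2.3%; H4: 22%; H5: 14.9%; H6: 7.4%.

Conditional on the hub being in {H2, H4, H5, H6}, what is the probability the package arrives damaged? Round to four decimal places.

Let S = {H2, H4, H5, H6}.
P(S) = 0.364 + 0.055 + 0.191 + 0.096 = 0.706.
P(D ∩ S) = 0.122·0.364 + 0.22·0.055 + 0.149·0.191 + 0.074·0.096 = 0.044408 + 0.0121 + 0.028459 + 0.007104 = 0.092071.
P(D | S) = 0.092071 / 0.706 = 0.130412…

P(D|S) ≈ 0.1304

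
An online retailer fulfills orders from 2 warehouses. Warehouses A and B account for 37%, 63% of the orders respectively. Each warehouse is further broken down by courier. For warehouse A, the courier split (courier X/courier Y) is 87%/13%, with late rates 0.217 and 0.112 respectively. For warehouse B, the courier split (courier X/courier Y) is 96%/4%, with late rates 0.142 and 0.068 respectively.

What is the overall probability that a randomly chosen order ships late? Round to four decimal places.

P(L|A) = 0.87·0.217 + 0.13·0.112 = 0.18879 + 0.01456 = 0.20335
P(L|B) = 0.96·0.142 + 0.04·0.068 = 0.13632 + 0.00272 = 0.13904
By total probability over the outer partition,
P(L) = 0.37·0.20335 + 0.63·0.13904
      = 0.0752395 + 0.0875952 = 0.1628347

P(L) ≈ 0.1628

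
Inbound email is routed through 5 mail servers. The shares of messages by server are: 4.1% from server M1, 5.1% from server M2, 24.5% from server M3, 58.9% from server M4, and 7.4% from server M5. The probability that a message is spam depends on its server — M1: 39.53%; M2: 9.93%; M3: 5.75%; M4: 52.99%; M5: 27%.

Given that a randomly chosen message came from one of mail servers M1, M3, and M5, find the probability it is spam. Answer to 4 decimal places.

Let J = {M1, M3, M5}.
P(J) = 0.041 + 0.245 + 0.074 = 0.36.
P(S ∩ J) = 0.3953·0.041 + 0.0575·0.245 + 0.27·0.074 = 0.0162073 + 0.0140875 + 0.01998 = 0.0502748.
P(S | J) = 0.0502748 / 0.36 = 0.139652…

0.1397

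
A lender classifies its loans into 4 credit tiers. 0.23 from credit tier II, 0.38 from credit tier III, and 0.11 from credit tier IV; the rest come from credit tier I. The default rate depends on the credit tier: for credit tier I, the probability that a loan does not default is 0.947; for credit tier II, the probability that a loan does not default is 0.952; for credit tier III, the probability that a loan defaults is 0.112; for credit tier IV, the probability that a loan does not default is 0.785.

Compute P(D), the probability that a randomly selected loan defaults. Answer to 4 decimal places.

0.0921

P(I) = 1 − (0.23 + 0.38 + 0.11) = 0.28.
P(D|I) = 1 − 0.947 = 0.053.
P(D|II) = 1 − 0.952 = 0.048.
P(D|IV) = 1 − 0.785 = 0.215.
P(D) = P(D|I)·P(I) + P(D|II)·P(II) + P(D|III)·P(III) + P(D|IV)·P(IV)
      = 0.053·0.28 + 0.048·0.23 + 0.112·0.38 + 0.215·0.11
      = 0.01484 + 0.01104 + 0.04256 + 0.02365 = 0.09209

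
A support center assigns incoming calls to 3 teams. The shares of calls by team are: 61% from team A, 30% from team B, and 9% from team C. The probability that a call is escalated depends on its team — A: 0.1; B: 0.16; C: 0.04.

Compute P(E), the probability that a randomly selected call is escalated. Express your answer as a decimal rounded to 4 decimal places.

0.1126

P(E) = P(E|A)·P(A) + P(E|B)·P(B) + P(E|C)·P(C)
      = 0.1·0.61 + 0.16·0.3 + 0.04·0.09
      = 0.061 + 0.048 + 0.0036 = 0.1126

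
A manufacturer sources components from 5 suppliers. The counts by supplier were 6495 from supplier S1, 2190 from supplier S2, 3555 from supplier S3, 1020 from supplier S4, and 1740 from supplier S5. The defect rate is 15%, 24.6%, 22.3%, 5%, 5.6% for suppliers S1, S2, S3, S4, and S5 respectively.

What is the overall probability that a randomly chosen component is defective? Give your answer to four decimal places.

0.1636

Total: 6495 + 2190 + 3555 + 1020 + 1740 = 15000.
P(S1) = 6495/15000 = 0.433. P(S2) = 2190/15000 = 0.146. P(S3) = 3555/15000 = 0.237. P(S4) = 1020/15000 = 0.068. P(S5) = 1740/15000 = 0.116.
P(D) = P(D|S1)·P(S1) + P(D|S2)·P(S2) + P(D|S3)·P(S3) + P(D|S4)·P(S4) + P(D|S5)·P(S5)
      = 0.15·0.433 + 0.246·0.146 + 0.223·0.237 + 0.05·0.068 + 0.056·0.116
      = 0.06495 + 0.035916 + 0.052851 + 0.0034 + 0.006496 = 0.163613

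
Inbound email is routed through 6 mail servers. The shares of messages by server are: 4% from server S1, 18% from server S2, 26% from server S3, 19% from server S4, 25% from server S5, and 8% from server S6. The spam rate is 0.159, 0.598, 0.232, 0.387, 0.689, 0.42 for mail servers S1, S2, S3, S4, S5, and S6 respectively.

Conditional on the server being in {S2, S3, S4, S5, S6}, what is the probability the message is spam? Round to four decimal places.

Let J = {S2, S3, S4, S5, S6}.
P(J) = 0.18 + 0.26 + 0.19 + 0.25 + 0.08 = 0.96.
P(S ∩ J) = 0.598·0.18 + 0.232·0.26 + 0.387·0.19 + 0.689·0.25 + 0.42·0.08 = 0.10764 + 0.06032 + 0.07353 + 0.17225 + 0.0336 = 0.44734.
P(S | J) = 0.44734 / 0.96 = 0.465979…

0.4660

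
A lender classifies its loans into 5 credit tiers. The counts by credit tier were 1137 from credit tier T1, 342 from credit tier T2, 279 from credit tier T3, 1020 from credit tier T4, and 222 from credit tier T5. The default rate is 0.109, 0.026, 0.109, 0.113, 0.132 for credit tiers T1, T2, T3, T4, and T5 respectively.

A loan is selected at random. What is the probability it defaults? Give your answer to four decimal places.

P(D) ≈ 0.1026

Total: 1137 + 342 + 279 + 1020 + 222 = 3000.
P(T1) = 1137/3000 = 0.379. P(T2) = 342/3000 = 0.114. P(T3) = 279/3000 = 0.093. P(T4) = 1020/3000 = 0.34. P(T5) = 222/3000 = 0.074.
Summing over the partition,
P(D) = P(D|T1)·P(T1) + P(D|T2)·P(T2) + P(D|T3)·P(T3) + P(D|T4)·P(T4) + P(D|T5)·P(T5)
      = 0.109·0.379 + 0.026·0.114 + 0.109·0.093 + 0.113·0.34 + 0.132·0.074
      = 0.041311 + 0.002964 + 0.010137 + 0.03842 + 0.009768 = 0.1026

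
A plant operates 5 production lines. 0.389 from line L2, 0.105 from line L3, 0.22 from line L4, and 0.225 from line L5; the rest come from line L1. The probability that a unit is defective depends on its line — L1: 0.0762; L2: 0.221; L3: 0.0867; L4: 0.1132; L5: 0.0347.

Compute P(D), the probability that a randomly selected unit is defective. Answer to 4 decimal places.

0.1324

P(L1) = 1 − (0.389 + 0.105 + 0.22 + 0.225) = 0.061.
Summing over the partition,
P(D) = P(D|L1)·P(L1) + P(D|L2)·P(L2) + P(D|L3)·P(L3) + P(D|L4)·P(L4) + P(D|L5)·P(L5)
      = 0.0762·0.061 + 0.221·0.389 + 0.0867·0.105 + 0.1132·0.22 + 0.0347·0.225
      = 0.0046482 + 0.085969 + 0.0091035 + 0.024904 + 0.0078075 = 0.1324322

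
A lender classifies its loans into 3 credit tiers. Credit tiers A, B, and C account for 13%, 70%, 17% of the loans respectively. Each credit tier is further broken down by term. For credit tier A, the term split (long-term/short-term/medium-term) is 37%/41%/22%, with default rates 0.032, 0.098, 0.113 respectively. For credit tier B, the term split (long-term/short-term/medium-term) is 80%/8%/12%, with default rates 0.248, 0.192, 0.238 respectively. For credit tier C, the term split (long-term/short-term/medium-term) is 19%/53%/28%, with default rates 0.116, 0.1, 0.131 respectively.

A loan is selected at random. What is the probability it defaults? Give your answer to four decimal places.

0.1986

P(D|A) = 0.37·0.032 + 0.41·0.098 + 0.22·0.113 = 0.01184 + 0.04018 + 0.02486 = 0.07688
P(D|B) = 0.8·0.248 + 0.08·0.192 + 0.12·0.238 = 0.1984 + 0.01536 + 0.02856 = 0.24232
P(D|C) = 0.19·0.116 + 0.53·0.1 + 0.28·0.131 = 0.02204 + 0.053 + 0.03668 = 0.11172
Then overall,
P(D) = 0.13·0.07688 + 0.7·0.24232 + 0.17·0.11172
      = 0.0099944 + 0.169624 + 0.0189924 = 0.1986108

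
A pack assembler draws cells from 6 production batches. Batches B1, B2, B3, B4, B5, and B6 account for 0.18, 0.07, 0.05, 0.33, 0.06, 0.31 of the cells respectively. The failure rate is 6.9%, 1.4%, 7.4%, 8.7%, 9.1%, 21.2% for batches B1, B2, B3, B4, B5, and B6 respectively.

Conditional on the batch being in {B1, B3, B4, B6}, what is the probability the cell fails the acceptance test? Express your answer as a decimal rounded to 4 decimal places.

P(F|S) ≈ 0.1271

Let S = {B1, B3, B4, B6}.
P(S) = 0.18 + 0.05 + 0.33 + 0.31 = 0.87.
P(F ∩ S) = 0.069·0.18 + 0.074·0.05 + 0.087·0.33 + 0.212·0.31 = 0.01242 + 0.0037 + 0.02871 + 0.06572 = 0.11055.
P(F | S) = 0.11055 / 0.87 = 0.127069…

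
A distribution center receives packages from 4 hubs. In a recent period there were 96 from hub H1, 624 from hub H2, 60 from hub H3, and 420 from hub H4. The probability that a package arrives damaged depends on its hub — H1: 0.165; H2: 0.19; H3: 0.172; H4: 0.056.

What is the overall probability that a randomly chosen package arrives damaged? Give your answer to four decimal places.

Total: 96 + 624 + 60 + 420 = 1200.
P(H1) = 96/1200 = 0.08. P(H2) = 624/1200 = 0.52. P(H3) = 60/1200 = 0.05. P(H4) = 420/1200 = 0.35.
By the law of total probability,
P(D) = P(D|H1)·P(H1) + P(D|H2)·P(H2) + P(D|H3)·P(H3) + P(D|H4)·P(H4)
      = 0.165·0.08 + 0.19·0.52 + 0.172·0.05 + 0.056·0.35
      = 0.0132 + 0.0988 + 0.0086 + 0.0196 = 0.1402

0.1402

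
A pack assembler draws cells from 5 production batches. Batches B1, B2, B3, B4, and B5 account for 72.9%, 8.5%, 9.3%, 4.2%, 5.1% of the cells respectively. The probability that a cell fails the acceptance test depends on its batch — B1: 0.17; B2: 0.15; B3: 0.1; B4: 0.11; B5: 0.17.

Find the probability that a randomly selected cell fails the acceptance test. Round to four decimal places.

0.1593

P(F) = P(F|B1)·P(B1) + P(F|B2)·P(B2) + P(F|B3)·P(B3) + P(F|B4)·P(B4) + P(F|B5)·P(B5)
      = 0.17·0.729 + 0.15·0.085 + 0.1·0.093 + 0.11·0.042 + 0.17·0.051
      = 0.12393 + 0.01275 + 0.0093 + 0.00462 + 0.00867 = 0.15927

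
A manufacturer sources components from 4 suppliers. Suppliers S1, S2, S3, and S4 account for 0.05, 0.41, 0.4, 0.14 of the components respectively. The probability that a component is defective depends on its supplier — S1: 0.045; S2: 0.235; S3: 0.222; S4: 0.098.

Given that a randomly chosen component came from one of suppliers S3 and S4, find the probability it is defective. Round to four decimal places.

0.1899

Let S = {S3, S4}.
P(S) = 0.4 + 0.14 = 0.54.
P(D ∩ S) = 0.222·0.4 + 0.098·0.14 = 0.0888 + 0.01372 = 0.10252.
P(D | S) = 0.10252 / 0.54 = 0.189852…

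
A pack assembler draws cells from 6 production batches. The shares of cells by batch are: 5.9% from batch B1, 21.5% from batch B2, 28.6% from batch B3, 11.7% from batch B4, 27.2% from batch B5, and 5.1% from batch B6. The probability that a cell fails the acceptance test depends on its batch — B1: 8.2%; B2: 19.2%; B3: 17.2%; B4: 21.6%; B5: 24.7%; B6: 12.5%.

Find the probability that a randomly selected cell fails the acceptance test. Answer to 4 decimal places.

P(F) ≈ 0.1941

P(F) = P(F|B1)·P(B1) + P(F|B2)·P(B2) + P(F|B3)·P(B3) + P(F|B4)·P(B4) + P(F|B5)·P(B5) + P(F|B6)·P(B6)
      = 0.082·0.059 + 0.192·0.215 + 0.172·0.286 + 0.216·0.117 + 0.247·0.272 + 0.125·0.051
      = 0.004838 + 0.04128 + 0.049192 + 0.025272 + 0.067184 + 0.006375 = 0.194141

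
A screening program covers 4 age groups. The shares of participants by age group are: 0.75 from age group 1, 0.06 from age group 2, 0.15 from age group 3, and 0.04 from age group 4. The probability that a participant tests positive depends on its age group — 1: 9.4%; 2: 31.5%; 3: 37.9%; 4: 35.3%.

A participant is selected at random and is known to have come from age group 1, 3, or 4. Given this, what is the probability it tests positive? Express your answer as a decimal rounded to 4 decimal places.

Let S = {1, 3, 4}.
P(S) = 0.75 + 0.15 + 0.04 = 0.94.
P(T ∩ S) = 0.094·0.75 + 0.379·0.15 + 0.353·0.04 = 0.0705 + 0.05685 + 0.01412 = 0.14147.
P(T | S) = 0.14147 / 0.94 = 0.150500…

P(T|S) ≈ 0.1505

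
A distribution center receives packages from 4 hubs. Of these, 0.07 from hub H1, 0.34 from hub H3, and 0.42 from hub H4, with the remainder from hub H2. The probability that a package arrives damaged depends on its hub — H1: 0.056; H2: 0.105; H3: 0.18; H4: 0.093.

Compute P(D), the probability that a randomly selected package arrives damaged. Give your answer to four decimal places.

P(D) ≈ 0.1220

P(H2) = 1 − (0.07 + 0.34 + 0.42) = 0.17.
Summing over the partition,
P(D) = P(D|H1)·P(H1) + P(D|H2)·P(H2) + P(D|H3)·P(H3) + P(D|H4)·P(H4)
      = 0.056·0.07 + 0.105·0.17 + 0.18·0.34 + 0.093·0.42
      = 0.00392 + 0.01785 + 0.0612 + 0.03906 = 0.12203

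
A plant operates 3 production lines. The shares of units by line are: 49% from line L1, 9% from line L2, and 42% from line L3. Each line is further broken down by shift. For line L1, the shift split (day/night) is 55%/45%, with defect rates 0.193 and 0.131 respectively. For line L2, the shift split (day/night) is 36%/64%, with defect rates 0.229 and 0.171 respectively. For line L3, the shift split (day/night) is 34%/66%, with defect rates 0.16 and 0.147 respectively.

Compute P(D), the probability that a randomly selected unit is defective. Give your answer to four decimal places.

P(D|L1) = 0.55·0.193 + 0.45·0.131 = 0.10615 + 0.05895 = 0.1651
P(D|L2) = 0.36·0.229 + 0.64·0.171 = 0.08244 + 0.10944 = 0.19188
P(D|L3) = 0.34·0.16 + 0.66·0.147 = 0.0544 + 0.09702 = 0.15142
By total probability over the outer partition,
P(D) = 0.49·0.1651 + 0.09·0.19188 + 0.42·0.15142
      = 0.080899 + 0.0172692 + 0.0635964 = 0.1617646

P(D) ≈ 0.1618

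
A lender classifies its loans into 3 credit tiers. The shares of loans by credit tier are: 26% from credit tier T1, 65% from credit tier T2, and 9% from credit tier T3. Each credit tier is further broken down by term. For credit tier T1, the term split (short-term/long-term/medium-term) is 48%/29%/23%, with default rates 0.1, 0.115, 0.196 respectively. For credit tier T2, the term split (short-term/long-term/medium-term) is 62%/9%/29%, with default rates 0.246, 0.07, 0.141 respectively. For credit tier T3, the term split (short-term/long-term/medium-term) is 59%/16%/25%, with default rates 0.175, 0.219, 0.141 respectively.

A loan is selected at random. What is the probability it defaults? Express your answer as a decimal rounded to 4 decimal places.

0.1783

P(D|T1) = 0.48·0.1 + 0.29·0.115 + 0.23·0.196 = 0.048 + 0.03335 + 0.04508 = 0.12643
P(D|T2) = 0.62·0.246 + 0.09·0.07 + 0.29·0.141 = 0.15252 + 0.0063 + 0.04089 = 0.19971
P(D|T3) = 0.59·0.175 + 0.16·0.219 + 0.25·0.141 = 0.10325 + 0.03504 + 0.03525 = 0.17354
By total probability over the outer partition,
P(D) = 0.26·0.12643 + 0.65·0.19971 + 0.09·0.17354
      = 0.0328718 + 0.1298115 + 0.0156186 = 0.1783019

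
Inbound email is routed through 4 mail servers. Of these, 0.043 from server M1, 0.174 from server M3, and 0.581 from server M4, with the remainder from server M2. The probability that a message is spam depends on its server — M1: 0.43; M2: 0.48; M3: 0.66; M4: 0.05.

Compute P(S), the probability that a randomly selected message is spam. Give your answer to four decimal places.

0.2593

P(M2) = 1 − (0.043 + 0.174 + 0.581) = 0.202.
P(S) = P(S|M1)·P(M1) + P(S|M2)·P(M2) + P(S|M3)·P(M3) + P(S|M4)·P(M4)
      = 0.43·0.043 + 0.48·0.202 + 0.66·0.174 + 0.05·0.581
      = 0.01849 + 0.09696 + 0.11484 + 0.02905 = 0.25934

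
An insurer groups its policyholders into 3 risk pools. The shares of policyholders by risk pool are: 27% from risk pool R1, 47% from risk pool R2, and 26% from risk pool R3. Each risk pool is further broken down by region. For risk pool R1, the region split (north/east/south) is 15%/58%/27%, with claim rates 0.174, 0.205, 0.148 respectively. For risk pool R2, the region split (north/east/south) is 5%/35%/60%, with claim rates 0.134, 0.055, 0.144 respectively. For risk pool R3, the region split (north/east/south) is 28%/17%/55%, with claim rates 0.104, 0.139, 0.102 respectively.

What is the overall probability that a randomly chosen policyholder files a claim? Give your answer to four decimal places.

P(C) ≈ 0.1310

P(C|R1) = 0.15·0.174 + 0.58·0.205 + 0.27·0.148 = 0.0261 + 0.1189 + 0.03996 = 0.18496
P(C|R2) = 0.05·0.134 + 0.35·0.055 + 0.6·0.144 = 0.0067 + 0.01925 + 0.0864 = 0.11235
P(C|R3) = 0.28·0.104 + 0.17·0.139 + 0.55·0.102 = 0.02912 + 0.02363 + 0.0561 = 0.10885
By total probability over the outer partition,
P(C) = 0.27·0.18496 + 0.47·0.11235 + 0.26·0.10885
      = 0.0499392 + 0.0528045 + 0.028301 = 0.1310447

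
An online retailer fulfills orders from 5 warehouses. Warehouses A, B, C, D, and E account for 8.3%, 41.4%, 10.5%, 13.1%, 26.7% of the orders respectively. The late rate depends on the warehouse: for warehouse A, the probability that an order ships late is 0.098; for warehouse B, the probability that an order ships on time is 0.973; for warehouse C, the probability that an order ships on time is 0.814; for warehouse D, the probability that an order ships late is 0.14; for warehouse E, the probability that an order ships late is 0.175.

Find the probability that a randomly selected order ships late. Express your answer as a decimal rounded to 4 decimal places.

0.1039

P(L|B) = 1 − 0.973 = 0.027.
P(L|C) = 1 − 0.814 = 0.186.
Summing over the partition,
P(L) = P(L|A)·P(A) + P(L|B)·P(B) + P(L|C)·P(C) + P(L|D)·P(D) + P(L|E)·P(E)
      = 0.098·0.083 + 0.027·0.414 + 0.186·0.105 + 0.14·0.131 + 0.175·0.267
      = 0.008134 + 0.011178 + 0.01953 + 0.01834 + 0.046725 = 0.103907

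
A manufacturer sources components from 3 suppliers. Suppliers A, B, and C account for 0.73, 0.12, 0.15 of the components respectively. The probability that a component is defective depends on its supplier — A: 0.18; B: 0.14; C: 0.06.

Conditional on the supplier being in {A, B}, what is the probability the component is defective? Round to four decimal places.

P(D|S) ≈ 0.1744

Let S = {A, B}.
P(S) = 0.73 + 0.12 = 0.85.
P(D ∩ S) = 0.18·0.73 + 0.14·0.12 = 0.1314 + 0.0168 = 0.1482.
P(D | S) = 0.1482 / 0.85 = 0.174353…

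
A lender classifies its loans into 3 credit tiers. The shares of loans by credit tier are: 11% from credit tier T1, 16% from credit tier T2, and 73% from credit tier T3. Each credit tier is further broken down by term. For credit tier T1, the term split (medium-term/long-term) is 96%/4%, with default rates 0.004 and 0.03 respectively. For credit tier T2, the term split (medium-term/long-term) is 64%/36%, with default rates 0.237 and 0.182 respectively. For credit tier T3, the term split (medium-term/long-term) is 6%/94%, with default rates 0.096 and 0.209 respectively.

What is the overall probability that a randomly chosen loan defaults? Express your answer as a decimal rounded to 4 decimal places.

P(D|T1) = 0.96·0.004 + 0.04·0.03 = 0.00384 + 0.0012 = 0.00504
P(D|T2) = 0.64·0.237 + 0.36·0.182 = 0.15168 + 0.06552 = 0.2172
P(D|T3) = 0.06·0.096 + 0.94·0.209 = 0.00576 + 0.19646 = 0.20222
Then overall,
P(D) = 0.11·0.00504 + 0.16·0.2172 + 0.73·0.20222
      = 0.0005544 + 0.034752 + 0.1476206 = 0.182927

0.1829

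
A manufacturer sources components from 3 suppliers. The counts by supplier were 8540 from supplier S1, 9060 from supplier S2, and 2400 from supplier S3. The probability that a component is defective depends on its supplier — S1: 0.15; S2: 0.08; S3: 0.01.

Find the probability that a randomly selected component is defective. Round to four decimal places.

Total: 8540 + 9060 + 2400 = 20000.
P(S1) = 8540/20000 = 0.427. P(S2) = 9060/20000 = 0.453. P(S3) = 2400/20000 = 0.12.
P(D) = P(D|S1)·P(S1) + P(D|S2)·P(S2) + P(D|S3)·P(S3)
      = 0.15·0.427 + 0.08·0.453 + 0.01·0.12
      = 0.06405 + 0.03624 + 0.0012 = 0.10149

0.1015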